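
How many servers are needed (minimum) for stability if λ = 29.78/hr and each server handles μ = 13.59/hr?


Stability requires cμ > λ ⇔ c > λ/μ.
λ/μ = 29.78/13.59 = 2.1913
Minimum integer c = ⌊2.1913⌋ + 1 = 3
Check: 3·13.59 = 40.77 > 29.78, while 2·13.59 = 27.18 ≤ 29.78

Final: 3 servers


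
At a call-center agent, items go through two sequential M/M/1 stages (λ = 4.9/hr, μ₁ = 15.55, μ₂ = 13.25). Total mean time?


Each node sees arrival rate λ = 4.9/hr (tandem ⇒ throughput preserved).
W₁ = 1/(μ₁−λ) = 1/(15.55−4.9) = 0.09390 hr
W₂ = 1/(μ₂−λ) = 1/(13.25−4.9) = 0.11976 hr
W_total = W₁ + W₂ = 0.09390 + 0.11976 = 0.21366 hr

Final: 0.21366 hr


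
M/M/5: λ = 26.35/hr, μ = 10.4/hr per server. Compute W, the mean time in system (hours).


a = 2.5337; ρ = 0.5067; P₀ = 0.077309
Lq = P₀·a^c·ρ/(c!(1−ρ)²) = 0.14009
Wq = Lq/λ = 0.14009/26.35 = 0.005316 hr
W = Wq + 1/μ = 0.005316 + 0.09615 = 0.10147 hr

Final: 0.10147 hr


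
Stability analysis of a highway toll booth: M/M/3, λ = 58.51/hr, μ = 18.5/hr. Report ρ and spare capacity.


Total capacity cμ = 3·18.5 = 55.50/hr
ρ = λ/(cμ) = 58.51/55.50 = 1.0542
Stable ⇔ ρ < 1: NO
Spare capacity = cμ − λ = 55.50 − 58.51 = -3.01/hr

Final: ρ = 1.0542; unstable; margin = -3.01/hr


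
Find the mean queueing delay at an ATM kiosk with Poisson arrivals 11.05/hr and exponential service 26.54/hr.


ρ = 11.05/26.54 = 0.4164
Wq = ρ/(μ−λ) = 0.4164/(26.54 − 11.05) = 0.4164/15.49 = 0.02688 hr

Final: 0.02688 hr


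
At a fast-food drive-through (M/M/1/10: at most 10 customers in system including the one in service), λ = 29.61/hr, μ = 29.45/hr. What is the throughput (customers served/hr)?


ρ = 1.0054; P_K = (1−ρ)ρ^10/(1−ρ^11) = 0.093392
λ_eff = λ(1 − P_K) = 29.61·(1 − 0.093392) = 29.61·0.906608 = 26.8447 /hr

Final: 26.8447 /hr


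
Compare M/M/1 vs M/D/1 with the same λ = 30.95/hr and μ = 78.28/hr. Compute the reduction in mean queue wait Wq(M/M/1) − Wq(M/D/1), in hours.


ρ = 30.95/78.28 = 0.3954
Wq(M/M/1) = ρ/(μ−λ) = 0.3954/47.33 = 0.008354 hr
Wq(M/D/1) = ρ/(2(μ−λ)) = 0.004177 hr
Savings = 0.008354 − 0.004177 = 0.004177 hr

Final: 0.004177 hr


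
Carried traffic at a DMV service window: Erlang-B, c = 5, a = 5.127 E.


B(5,5.127) = 0.295086 (Erlang-B)
Carried load = a(1 − B) = 5.127·(1 − 0.295086) = 5.127·0.704914 = 3.6141 E

Final: 3.6141 Erlangs


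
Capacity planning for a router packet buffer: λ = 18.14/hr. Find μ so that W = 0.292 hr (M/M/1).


W = 1/(μ−λ) ⇒ μ − λ = 1/W = 1/0.292 = 3.4247
μ = λ + 1/W = 18.14 + 3.4247 = 21.5647 per hr

Final: 21.5647 /hr


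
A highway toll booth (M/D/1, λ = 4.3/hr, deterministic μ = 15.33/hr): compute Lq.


ρ = 4.3/15.33 = 0.2805
M/D/1: Lq = ρ²/(2(1−ρ)) = 0.07868/(2·0.7195) = 0.05468

Final: 0.05468


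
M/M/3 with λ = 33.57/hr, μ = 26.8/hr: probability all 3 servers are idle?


a = λ/μ = 33.57/26.8 = 1.2526; ρ = a/c = 0.4175
Σ_{k=0}^{2} a^k/k! (terms k=0..2) = 1.00000 + 1.25261 + 0.78452 = 3.03713
Tail: a^3/(3!(1−ρ)) = 1.96539/(6·0.5825) = 0.56238
P₀ = 1/(3.03713 + 0.56238) = 1/3.59951 = 0.277816

Final: 0.277816


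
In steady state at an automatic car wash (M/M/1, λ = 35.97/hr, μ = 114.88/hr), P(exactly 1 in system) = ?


ρ = 35.97/114.88 = 0.3131
P_n = (1−ρ)·ρ^n = (1 − 0.3131)·0.3131^1 = 0.6869·0.313109 = 0.215072

Final: 0.215072


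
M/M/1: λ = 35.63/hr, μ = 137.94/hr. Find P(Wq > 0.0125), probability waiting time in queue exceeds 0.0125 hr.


ρ = 35.63/137.94 = 0.2583
P(Wq > t) = ρ·e^{−(μ−λ)t} = 0.2583·e^{−1.2789}
= 0.2583·0.278350 = 0.071898

Final: 0.071898


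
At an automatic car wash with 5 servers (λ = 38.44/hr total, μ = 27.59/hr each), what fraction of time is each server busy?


ρ = λ/(cμ) = 38.44/(5·27.59) = 38.44/137.95 = 0.2787

Final: 0.2787


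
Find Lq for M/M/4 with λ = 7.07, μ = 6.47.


a = λ/μ = 1.0927; ρ = a/4 = 0.2732
P₀ = 0.334563
Lq = P₀·a^c·ρ / (c!·(1−ρ)²) = 0.334563·1.42581·0.2732/(24·0.52826)
= 0.01028

Final: 0.01028


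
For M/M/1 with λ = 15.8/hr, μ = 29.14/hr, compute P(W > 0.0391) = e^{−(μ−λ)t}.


W ~ Exponential(μ−λ) for M/M/1.
μ − λ = 29.14 − 15.8 = 13.3400
P(W > t) = e^{−(μ−λ)t} = e^{−0.5216} = 0.593574

Final: 0.593574


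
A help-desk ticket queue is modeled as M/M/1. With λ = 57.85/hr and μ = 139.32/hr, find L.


ρ = λ/μ = 57.85/139.32 = 0.4152
L = ρ/(1−ρ) = 0.4152/(1 − 0.4152) = 0.4152/0.5848 = 0.7101

Final: 0.7101


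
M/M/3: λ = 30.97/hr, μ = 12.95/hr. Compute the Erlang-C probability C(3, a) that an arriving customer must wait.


a = λ/μ = 2.3915; ρ = a/3 = 0.7972
P₀ = 0.057175 (from M/M/c formula)
C(c,a) = [a^c/(c!(1−ρ))]·P₀ = [13.67774/(6·0.2028)]·0.057175
= 11.23901·0.057175 = 0.642590

Final: 0.642590


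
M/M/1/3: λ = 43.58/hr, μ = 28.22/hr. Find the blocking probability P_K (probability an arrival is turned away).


ρ = λ/μ = 43.58/28.22 = 1.5443
P_K = (1−ρ)ρ^K/(1−ρ^(K+1)) = (-0.5443·3.682906)/(1 − 5.687493)
= -2.004587/-4.687493 = 0.427646

Final: 0.427646


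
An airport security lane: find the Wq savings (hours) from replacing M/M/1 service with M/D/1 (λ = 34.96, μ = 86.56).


ρ = 34.96/86.56 = 0.4039
Wq(M/M/1) = ρ/(μ−λ) = 0.4039/51.60 = 0.007827 hr
Wq(M/D/1) = ρ/(2(μ−λ)) = 0.003914 hr
Savings = 0.007827 − 0.003914 = 0.003914 hr

Final: 0.003914 hr


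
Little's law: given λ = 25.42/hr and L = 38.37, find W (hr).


W = L/λ = 38.37/25.42 = 1.5094 hr

Final: 1.5094 hr


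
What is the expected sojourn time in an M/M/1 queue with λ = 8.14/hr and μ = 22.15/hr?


W = 1/(μ−λ) = 1/(22.15 − 8.14) = 1/14.01 = 0.07138 hr

Final: 0.07138 hr


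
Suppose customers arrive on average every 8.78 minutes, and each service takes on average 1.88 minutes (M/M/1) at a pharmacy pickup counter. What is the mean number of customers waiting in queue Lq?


λ = 60/8.78 = 6.8337 /hr
μ = 60/1.88 = 31.9149 /hr
ρ = λ/μ = 6.8337/31.9149 = 0.2141
Lq = ρ²/(1−ρ) = 0.04585/0.7859 = 0.05834

Final: 0.05834


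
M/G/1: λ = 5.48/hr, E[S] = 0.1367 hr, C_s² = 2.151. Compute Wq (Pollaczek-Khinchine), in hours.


ρ = λ·E[S] = 5.48·0.1367 = 0.7491
E[S²] = E[S]²(1+C_s²) = 0.1367²·(1+2.151) = 0.058882
Wq = λ·E[S²]/(2(1−ρ)) = 5.48·0.058882/(2·0.2509) = 0.64308 hr

Final: 0.64308 hr


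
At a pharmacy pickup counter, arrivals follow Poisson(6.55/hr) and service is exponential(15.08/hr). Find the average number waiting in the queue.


ρ = 6.55/15.08 = 0.4344
Lq = ρ²/(1−ρ) = 0.1887/0.5656 = 0.3335

Final: 0.3335


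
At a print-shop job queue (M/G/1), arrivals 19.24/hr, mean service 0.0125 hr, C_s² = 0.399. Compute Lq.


ρ = λ·E[S] = 19.24·0.0125 = 0.2405
Lq = ρ²(1+C_s²)/(2(1−ρ)) = 0.05784·(1+0.399)/(2·0.7595)
= 0.05784·1.3990/1.5190 = 0.05327

Final: 0.05327


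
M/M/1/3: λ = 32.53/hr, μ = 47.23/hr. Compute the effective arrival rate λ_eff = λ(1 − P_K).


ρ = 0.6888; P_K = (1−ρ)ρ^3/(1−ρ^4) = 0.131226
λ_eff = λ(1 − P_K) = 32.53·(1 − 0.131226) = 32.53·0.868774 = 28.2612 /hr

Final: 28.2612 /hr


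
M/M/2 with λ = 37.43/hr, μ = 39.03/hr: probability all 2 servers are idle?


a = λ/μ = 37.43/39.03 = 0.9590; ρ = a/c = 0.4795
Σ_{k=0}^{1} a^k/k! (terms k=0..1) = 1.00000 + 0.95901 = 1.95901
Tail: a^2/(2!(1−ρ)) = 0.91969/(2·0.5205) = 0.88348
P₀ = 1/(1.95901 + 0.88348) = 1/2.84248 = 0.351805

Final: 0.351805


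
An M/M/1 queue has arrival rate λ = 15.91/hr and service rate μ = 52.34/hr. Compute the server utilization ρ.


ρ = λ/μ = 15.91/52.34 = 0.3040

Final: 0.3040


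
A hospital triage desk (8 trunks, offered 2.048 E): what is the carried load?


B(8,2.048) = 0.0009904 (Erlang-B)
Carried load = a(1 − B) = 2.048·(1 − 0.0009904) = 2.048·0.999010 = 2.0460 E

Final: 2.0460 Erlangs


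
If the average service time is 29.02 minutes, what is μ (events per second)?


μ = 1/(service time) in consistent units.
1 second = 0.0166667 min, so μ = 0.0166667/29.02 = 0.0005743 per second

Final: 0.0005743 /sec


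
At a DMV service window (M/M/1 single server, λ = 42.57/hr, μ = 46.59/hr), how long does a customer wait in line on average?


ρ = 42.57/46.59 = 0.9137
Wq = ρ/(μ−λ) = 0.9137/(46.59 − 42.57) = 0.9137/4.02 = 0.2273 hr

Final: 0.2273 hr


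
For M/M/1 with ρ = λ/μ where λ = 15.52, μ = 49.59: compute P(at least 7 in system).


ρ = 15.52/49.59 = 0.3130
P(N ≥ n) = ρ^n = 0.3130^7 = 0.0002941

Final: 0.0002941


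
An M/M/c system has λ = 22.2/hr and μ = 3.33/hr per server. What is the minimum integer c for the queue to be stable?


Stability requires cμ > λ ⇔ c > λ/μ.
λ/μ = 22.2/3.33 = 6.6667
Minimum integer c = ⌊6.6667⌋ + 1 = 7
Check: 7·3.33 = 23.31 > 22.2, while 6·3.33 = 19.98 ≤ 22.2

Final: 7 servers


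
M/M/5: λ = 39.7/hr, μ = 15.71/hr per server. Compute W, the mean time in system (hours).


a = 2.5271; ρ = 0.5054; P₀ = 0.077850
Lq = P₀·a^c·ρ/(c!(1−ρ)²) = 0.13813
Wq = Lq/λ = 0.13813/39.7 = 0.003479 hr
W = Wq + 1/μ = 0.003479 + 0.06365 = 0.06713 hr

Final: 0.06713 hr


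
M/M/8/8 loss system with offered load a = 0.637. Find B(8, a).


B(c,a) = (a^c/c!) / Σ_{k=0}^{c} a^k/k!
a^8/8! = 0.0000006723
Σ terms (k=0..8): 1.00000 + 0.63700 + 0.20288 + 0.04308 + 0.006860 + 0.0008740 + 0.00009279 + 0.000008444 + 0.0000006723 = 1.890800
B = 0.0000006723/1.890800 = 0.0000003556

Final: 0.0000003556


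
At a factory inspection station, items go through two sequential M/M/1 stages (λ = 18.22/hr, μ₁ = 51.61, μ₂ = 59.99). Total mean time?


Each node sees arrival rate λ = 18.22/hr (tandem ⇒ throughput preserved).
W₁ = 1/(μ₁−λ) = 1/(51.61−18.22) = 0.02995 hr
W₂ = 1/(μ₂−λ) = 1/(59.99−18.22) = 0.02394 hr
W_total = W₁ + W₂ = 0.02995 + 0.02394 = 0.05389 hr

Final: 0.05389 hr


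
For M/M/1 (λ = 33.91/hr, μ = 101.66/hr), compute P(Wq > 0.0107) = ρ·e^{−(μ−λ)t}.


ρ = 33.91/101.66 = 0.3336
P(Wq > t) = ρ·e^{−(μ−λ)t} = 0.3336·e^{−0.7249}
= 0.3336·0.484361 = 0.161565

Final: 0.161565


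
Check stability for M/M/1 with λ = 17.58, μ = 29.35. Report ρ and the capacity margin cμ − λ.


Total capacity cμ = 1·29.35 = 29.35/hr
ρ = λ/(cμ) = 17.58/29.35 = 0.5990
Stable ⇔ ρ < 1: YES
Spare capacity = cμ − λ = 29.35 − 17.58 = 11.77/hr

Final: ρ = 0.5990; stable; margin = 11.77/hr


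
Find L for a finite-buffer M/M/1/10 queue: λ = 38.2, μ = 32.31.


ρ = 38.2/32.31 = 1.1823
L = ρ[1 − (K+1)ρ^K + Kρ^(K+1)] / [(1−ρ)(1−ρ^(K+1))]
Numerator: 1.1823·(1 − 11·5.336593 + 10·6.309435) = 6.374741
Denominator: (-0.1823)·(-5.309435) = 0.967891
L = 6.374741/0.967891 = 6.5862

Final: 6.5862


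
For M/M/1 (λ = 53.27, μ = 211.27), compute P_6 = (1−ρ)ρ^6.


ρ = 53.27/211.27 = 0.2521
P_n = (1−ρ)·ρ^n = (1 − 0.2521)·0.2521^6 = 0.7479·0.0002570 = 0.0001922

Final: 0.0001922


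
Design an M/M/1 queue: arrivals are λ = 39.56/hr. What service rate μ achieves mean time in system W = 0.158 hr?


W = 1/(μ−λ) ⇒ μ − λ = 1/W = 1/0.158 = 6.3291
μ = λ + 1/W = 39.56 + 6.3291 = 45.8891 per hr

Final: 45.8891 /hr


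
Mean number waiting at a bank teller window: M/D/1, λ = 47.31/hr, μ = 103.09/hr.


ρ = 47.31/103.09 = 0.4589
M/D/1: Lq = ρ²/(2(1−ρ)) = 0.2106/(2·0.5411) = 0.19462

Final: 0.19462


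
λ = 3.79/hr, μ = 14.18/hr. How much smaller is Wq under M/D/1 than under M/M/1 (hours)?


ρ = 3.79/14.18 = 0.2673
Wq(M/M/1) = ρ/(μ−λ) = 0.2673/10.39 = 0.02572 hr
Wq(M/D/1) = ρ/(2(μ−λ)) = 0.01286 hr
Savings = 0.02572 − 0.01286 = 0.01286 hr

Final: 0.01286 hr


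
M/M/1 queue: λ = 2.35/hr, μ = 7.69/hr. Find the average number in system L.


ρ = λ/μ = 2.35/7.69 = 0.3056
L = ρ/(1−ρ) = 0.3056/(1 − 0.3056) = 0.3056/0.6944 = 0.4401

Final: 0.4401


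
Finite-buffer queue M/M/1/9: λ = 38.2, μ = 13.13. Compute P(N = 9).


ρ = λ/μ = 38.2/13.13 = 2.9094
P_K = (1−ρ)ρ^K/(1−ρ^(K+1)) = (-1.9094·14934.398356)/(1 − 43449.658584)
= -28515.260228/-43448.658584 = 0.656298

Final: 0.656298


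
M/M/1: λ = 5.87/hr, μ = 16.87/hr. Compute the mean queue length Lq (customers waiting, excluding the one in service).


ρ = 5.87/16.87 = 0.3480
Lq = ρ²/(1−ρ) = 0.1211/0.6520 = 0.1857

Final: 0.1857


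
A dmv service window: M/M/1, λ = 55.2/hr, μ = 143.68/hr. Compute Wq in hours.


ρ = 55.2/143.68 = 0.3842
Wq = ρ/(μ−λ) = 0.3842/(143.68 − 55.2) = 0.3842/88.48 = 0.004342 hr

Final: 0.004342 hr


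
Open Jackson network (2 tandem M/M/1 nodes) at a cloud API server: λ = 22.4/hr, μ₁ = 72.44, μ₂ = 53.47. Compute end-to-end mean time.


Each node sees arrival rate λ = 22.4/hr (tandem ⇒ throughput preserved).
W₁ = 1/(μ₁−λ) = 1/(72.44−22.4) = 0.01998 hr
W₂ = 1/(μ₂−λ) = 1/(53.47−22.4) = 0.03219 hr
W_total = W₁ + W₂ = 0.01998 + 0.03219 = 0.05217 hr

Final: 0.05217 hr


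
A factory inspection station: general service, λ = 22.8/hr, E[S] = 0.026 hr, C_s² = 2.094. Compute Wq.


ρ = λ·E[S] = 22.8·0.026 = 0.5928
E[S²] = E[S]²(1+C_s²) = 0.026²·(1+2.094) = 0.002092
Wq = λ·E[S²]/(2(1−ρ)) = 22.8·0.002092/(2·0.4072) = 0.05856 hr

Final: 0.05856 hr


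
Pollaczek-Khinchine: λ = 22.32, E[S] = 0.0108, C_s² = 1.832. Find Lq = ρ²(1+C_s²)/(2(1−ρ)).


ρ = λ·E[S] = 22.32·0.0108 = 0.2411
Lq = ρ²(1+C_s²)/(2(1−ρ)) = 0.05811·(1+1.832)/(2·0.7589)
= 0.05811·2.8320/1.5179 = 0.10842

Final: 0.10842


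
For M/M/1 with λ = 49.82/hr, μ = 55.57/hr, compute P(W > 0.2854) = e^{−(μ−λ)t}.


W ~ Exponential(μ−λ) for M/M/1.
μ − λ = 55.57 − 49.82 = 5.7500
P(W > t) = e^{−(μ−λ)t} = e^{−1.6410} = 0.193776

Final: 0.193776


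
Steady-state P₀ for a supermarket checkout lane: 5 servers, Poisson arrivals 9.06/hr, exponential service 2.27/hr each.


a = λ/μ = 9.06/2.27 = 3.9912; ρ = a/c = 0.7982
Σ_{k=0}^{4} a^k/k! (terms k=0..4) = 1.00000 + 3.99119 + 7.96480 + 10.59634 + 10.57300 = 34.12532
Tail: a^5/(5!(1−ρ)) = 1012.77204/(120·0.2018) = 41.83029
P₀ = 1/(34.12532 + 41.83029) = 1/75.95561 = 0.013166

Final: 0.013166


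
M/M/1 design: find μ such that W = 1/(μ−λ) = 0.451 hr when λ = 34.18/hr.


W = 1/(μ−λ) ⇒ μ − λ = 1/W = 1/0.451 = 2.2173
μ = λ + 1/W = 34.18 + 2.2173 = 36.3973 per hr

Final: 36.3973 /hr


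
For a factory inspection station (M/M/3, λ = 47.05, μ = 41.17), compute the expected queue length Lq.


a = λ/μ = 1.1428; ρ = a/3 = 0.3809
P₀ = 0.312726
Lq = P₀·a^c·ρ / (c!·(1−ρ)²) = 0.312726·1.49258·0.3809/(6·0.38323)
= 0.07733

Final: 0.07733


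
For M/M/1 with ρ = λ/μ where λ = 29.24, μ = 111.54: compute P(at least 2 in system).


ρ = 29.24/111.54 = 0.2621
P(N ≥ n) = ρ^n = 0.2621^2 = 0.068722

Final: 0.068722


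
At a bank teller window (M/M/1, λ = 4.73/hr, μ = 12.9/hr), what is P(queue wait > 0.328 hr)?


ρ = 4.73/12.9 = 0.3667
P(Wq > t) = ρ·e^{−(μ−λ)t} = 0.3667·e^{−2.6798}
= 0.3667·0.068580 = 0.025146

Final: 0.025146


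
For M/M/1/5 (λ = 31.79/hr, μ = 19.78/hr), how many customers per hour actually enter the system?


ρ = 1.6072; P_K = (1−ρ)ρ^5/(1−ρ^6) = 0.401063
λ_eff = λ(1 − P_K) = 31.79·(1 − 0.401063) = 31.79·0.598937 = 19.0402 /hr

Final: 19.0402 /hr


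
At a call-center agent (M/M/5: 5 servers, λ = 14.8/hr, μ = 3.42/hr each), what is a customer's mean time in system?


a = 4.3275; ρ = 0.8655; P₀ = 0.007308
Lq = P₀·a^c·ρ/(c!(1−ρ)²) = 4.42165
Wq = Lq/λ = 4.42165/14.8 = 0.29876 hr
W = Wq + 1/μ = 0.29876 + 0.29240 = 0.59116 hr

Final: 0.59116 hr


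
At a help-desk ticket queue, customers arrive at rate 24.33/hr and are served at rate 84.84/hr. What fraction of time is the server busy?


ρ = λ/μ = 24.33/84.84 = 0.2868

Final: 0.2868


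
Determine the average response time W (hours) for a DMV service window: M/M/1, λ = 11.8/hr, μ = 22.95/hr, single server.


W = 1/(μ−λ) = 1/(22.95 − 11.8) = 1/11.15 = 0.08969 hr

Final: 0.08969 hr


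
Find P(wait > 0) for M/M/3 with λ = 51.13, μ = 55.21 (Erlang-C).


a = λ/μ = 0.9261; ρ = a/3 = 0.3087
P₀ = 0.392707 (from M/M/c formula)
C(c,a) = [a^c/(c!(1−ρ))]·P₀ = [0.79428/(6·0.6913)]·0.392707
= 0.19149·0.392707 = 0.075201

Final: 0.075201


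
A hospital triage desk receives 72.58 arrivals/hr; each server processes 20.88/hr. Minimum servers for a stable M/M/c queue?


Stability requires cμ > λ ⇔ c > λ/μ.
λ/μ = 72.58/20.88 = 3.4761
Minimum integer c = ⌊3.4761⌋ + 1 = 4
Check: 4·20.88 = 83.52 > 72.58, while 3·20.88 = 62.64 ≤ 72.58

Final: 4 servers


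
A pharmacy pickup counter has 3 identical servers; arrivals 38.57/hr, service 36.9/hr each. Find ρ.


ρ = λ/(cμ) = 38.57/(3·36.9) = 38.57/110.70 = 0.3484

Final: 0.3484


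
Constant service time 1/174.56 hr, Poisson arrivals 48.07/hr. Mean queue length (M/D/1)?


ρ = 48.07/174.56 = 0.2754
M/D/1: Lq = ρ²/(2(1−ρ)) = 0.07583/(2·0.7246) = 0.05233

Final: 0.05233


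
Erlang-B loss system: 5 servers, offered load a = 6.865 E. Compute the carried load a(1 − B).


B(5,6.865) = 0.416657 (Erlang-B)
Carried load = a(1 − B) = 6.865·(1 − 0.416657) = 6.865·0.583343 = 4.0046 E

Final: 4.0046 Erlangs


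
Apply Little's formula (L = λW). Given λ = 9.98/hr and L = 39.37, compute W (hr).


W = L/λ = 39.37/9.98 = 3.9449 hr

Final: 3.9449 hr


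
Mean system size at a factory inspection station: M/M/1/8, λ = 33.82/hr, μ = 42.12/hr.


ρ = 33.82/42.12 = 0.8029
L = ρ[1 − (K+1)ρ^K + Kρ^(K+1)] / [(1−ρ)(1−ρ^(K+1))]
Numerator: 0.8029·(1 − 9·0.172775 + 8·0.138729) = 0.445516
Denominator: (0.1971)·(0.861271) = 0.169719
L = 0.445516/0.169719 = 2.6250

Final: 2.6250


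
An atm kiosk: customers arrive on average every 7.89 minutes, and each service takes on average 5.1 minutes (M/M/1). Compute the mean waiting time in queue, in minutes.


λ = 60/7.89 = 7.6046 /hr
μ = 60/5.1 = 11.7647 /hr
ρ = λ/μ = 7.6046/11.7647 = 0.6464
Wq = ρ/(μ−λ) = 0.6464/(11.7647−7.6046) = 0.15538 hr
In minutes: 0.15538·60 = 9.323 min

Final: 9.323 min


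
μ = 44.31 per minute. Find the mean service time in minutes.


Mean service time = 1/μ = 1/44.31 minute = 0.02257 minute
In minutes: 0.02257 × 1 = 0.02257 min

Final: 0.02257 min


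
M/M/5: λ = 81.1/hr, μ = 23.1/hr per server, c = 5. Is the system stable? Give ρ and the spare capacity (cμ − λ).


Total capacity cμ = 5·23.1 = 115.50/hr
ρ = λ/(cμ) = 81.1/115.50 = 0.7022
Stable ⇔ ρ < 1: YES
Spare capacity = cμ − λ = 115.50 − 81.1 = 34.40/hr

Final: ρ = 0.7022; stable; margin = 34.40/hr


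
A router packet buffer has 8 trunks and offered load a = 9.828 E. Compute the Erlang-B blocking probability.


B(c,a) = (a^c/c!) / Σ_{k=0}^{c} a^k/k!
a^8/8! = 2158.741592
Σ terms (k=0..8): 1.00000 + 9.82800 + 48.29479 + 158.21374 + 388.73116 + 764.08996 + 1251.57935 + 1757.21741 + 2158.74159 = 6537.696005
B = 2158.741592/6537.696005 = 0.330199

Final: 0.330199


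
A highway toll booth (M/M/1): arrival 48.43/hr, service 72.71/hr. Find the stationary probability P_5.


ρ = 48.43/72.71 = 0.6661
P_n = (1−ρ)·ρ^n = (1 − 0.6661)·0.6661^5 = 0.3339·0.131100 = 0.043778

Final: 0.043778


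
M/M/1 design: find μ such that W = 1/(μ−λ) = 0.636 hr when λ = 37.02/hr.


W = 1/(μ−λ) ⇒ μ − λ = 1/W = 1/0.636 = 1.5723
μ = λ + 1/W = 37.02 + 1.5723 = 38.5923 per hr

Final: 38.5923 /hr


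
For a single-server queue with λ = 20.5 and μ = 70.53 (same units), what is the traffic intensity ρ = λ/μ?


ρ = λ/μ = 20.5/70.53 = 0.2907

Final: 0.2907


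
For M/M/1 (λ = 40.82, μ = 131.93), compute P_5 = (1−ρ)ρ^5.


ρ = 40.82/131.93 = 0.3094
P_n = (1−ρ)·ρ^n = (1 − 0.3094)·0.3094^5 = 0.6906·0.002836 = 0.001958

Final: 0.001958


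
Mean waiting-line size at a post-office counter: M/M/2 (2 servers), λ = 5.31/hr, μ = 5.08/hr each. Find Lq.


a = λ/μ = 1.0453; ρ = a/2 = 0.5226
P₀ = 0.313510
Lq = P₀·a^c·ρ / (c!·(1−ρ)²) = 0.313510·1.09260·0.5226/(2·0.22787)
= 0.39281

Final: 0.39281


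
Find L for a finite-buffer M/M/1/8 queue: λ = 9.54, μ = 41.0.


ρ = 9.54/41.0 = 0.2327
L = ρ[1 − (K+1)ρ^K + Kρ^(K+1)] / [(1−ρ)(1−ρ^(K+1))]
Numerator: 0.2327·(1 − 9·0.000008592 + 8·0.000001999) = 0.232669
Denominator: (0.7673)·(0.999998) = 0.767316
L = 0.232669/0.767316 = 0.3032

Final: 0.3032


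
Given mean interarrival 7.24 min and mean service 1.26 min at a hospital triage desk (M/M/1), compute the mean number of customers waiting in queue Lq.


λ = 60/7.24 = 8.2873 /hr
μ = 60/1.26 = 47.6190 /hr
ρ = λ/μ = 8.2873/47.6190 = 0.1740
Lq = ρ²/(1−ρ) = 0.03029/0.8260 = 0.03667

Final: 0.03667


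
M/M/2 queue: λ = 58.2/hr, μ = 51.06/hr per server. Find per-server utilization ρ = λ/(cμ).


ρ = λ/(cμ) = 58.2/(2·51.06) = 58.2/102.12 = 0.5699

Final: 0.5699


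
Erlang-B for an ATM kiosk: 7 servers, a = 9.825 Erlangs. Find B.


B(c,a) = (a^c/c!) / Σ_{k=0}^{c} a^k/k!
a^7/7! = 1753.466112
Σ terms (k=0..7): 1.00000 + 9.82500 + 48.26531 + 158.06890 + 388.25673 + 762.92448 + 1249.28883 + 1753.46611 = 4371.095365
B = 1753.466112/4371.095365 = 0.401150

Final: 0.401150


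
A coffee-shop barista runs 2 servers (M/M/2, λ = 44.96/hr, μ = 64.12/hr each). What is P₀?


a = λ/μ = 44.96/64.12 = 0.7012; ρ = a/c = 0.3506
Σ_{k=0}^{1} a^k/k! (terms k=0..1) = 1.00000 + 0.70119 = 1.70119
Tail: a^2/(2!(1−ρ)) = 0.49166/(2·0.6494) = 0.37855
P₀ = 1/(1.70119 + 0.37855) = 1/2.07973 = 0.480831

Final: 0.480831


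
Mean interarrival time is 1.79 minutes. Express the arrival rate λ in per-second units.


λ = 1/(interarrival time) in consistent units.
1 second = 0.0166667 min, so λ = 0.0166667/1.79 = 0.009311 per second

Final: 0.009311 /sec


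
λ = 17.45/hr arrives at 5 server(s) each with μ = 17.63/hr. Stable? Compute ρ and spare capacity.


Total capacity cμ = 5·17.63 = 88.15/hr
ρ = λ/(cμ) = 17.45/88.15 = 0.1980
Stable ⇔ ρ < 1: YES
Spare capacity = cμ − λ = 88.15 − 17.45 = 70.70/hr

Final: ρ = 0.1980; stable; margin = 70.70/hr


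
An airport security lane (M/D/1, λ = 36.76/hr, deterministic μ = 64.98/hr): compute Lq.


ρ = 36.76/64.98 = 0.5657
M/D/1: Lq = ρ²/(2(1−ρ)) = 0.3200/(2·0.4343) = 0.36845

Final: 0.36845


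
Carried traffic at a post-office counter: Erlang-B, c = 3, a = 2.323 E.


B(3,2.323) = 0.257604 (Erlang-B)
Carried load = a(1 − B) = 2.323·(1 − 0.257604) = 2.323·0.742396 = 1.7246 E

Final: 1.7246 Erlangs


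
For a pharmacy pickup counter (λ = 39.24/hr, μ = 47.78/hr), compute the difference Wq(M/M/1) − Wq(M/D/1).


ρ = 39.24/47.78 = 0.8213
Wq(M/M/1) = ρ/(μ−λ) = 0.8213/8.54 = 0.09617 hr
Wq(M/D/1) = ρ/(2(μ−λ)) = 0.04808 hr
Savings = 0.09617 − 0.04808 = 0.04808 hr

Final: 0.04808 hr


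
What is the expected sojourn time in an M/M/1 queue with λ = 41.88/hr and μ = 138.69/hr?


W = 1/(μ−λ) = 1/(138.69 − 41.88) = 1/96.81 = 0.01033 hr

Final: 0.01033 hr


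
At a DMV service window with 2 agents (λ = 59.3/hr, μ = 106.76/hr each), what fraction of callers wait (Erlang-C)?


a = λ/μ = 0.5555; ρ = a/2 = 0.2777
P₀ = 0.565281 (from M/M/c formula)
C(c,a) = [a^c/(c!(1−ρ))]·P₀ = [0.30853/(2·0.7223)]·0.565281
= 0.21358·0.565281 = 0.120733

Final: 0.120733


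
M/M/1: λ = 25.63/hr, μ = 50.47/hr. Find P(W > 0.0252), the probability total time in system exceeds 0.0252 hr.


W ~ Exponential(μ−λ) for M/M/1.
μ − λ = 50.47 − 25.63 = 24.8400
P(W > t) = e^{−(μ−λ)t} = e^{−0.6260} = 0.534744

Final: 0.534744


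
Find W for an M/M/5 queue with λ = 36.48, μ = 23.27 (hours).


a = 1.5677; ρ = 0.3135; P₀ = 0.208106
Lq = P₀·a^c·ρ/(c!(1−ρ)²) = 0.01093
Wq = Lq/λ = 0.01093/36.48 = 0.0002995 hr
W = Wq + 1/μ = 0.0002995 + 0.04297 = 0.04327 hr

Final: 0.04327 hr


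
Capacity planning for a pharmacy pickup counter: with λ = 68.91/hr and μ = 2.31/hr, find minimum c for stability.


Stability requires cμ > λ ⇔ c > λ/μ.
λ/μ = 68.91/2.31 = 29.8312
Minimum integer c = ⌊29.8312⌋ + 1 = 30
Check: 30·2.31 = 69.30 > 68.91, while 29·2.31 = 66.99 ≤ 68.91

Final: 30 servers


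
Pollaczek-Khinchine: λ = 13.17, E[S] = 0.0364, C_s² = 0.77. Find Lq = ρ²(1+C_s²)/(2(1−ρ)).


ρ = λ·E[S] = 13.17·0.0364 = 0.4794
Lq = ρ²(1+C_s²)/(2(1−ρ)) = 0.2298·(1+0.77)/(2·0.5206)
= 0.2298·1.7700/1.0412 = 0.39066

Final: 0.39066


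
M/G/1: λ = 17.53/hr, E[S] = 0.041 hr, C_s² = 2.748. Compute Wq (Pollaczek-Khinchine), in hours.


ρ = λ·E[S] = 17.53·0.041 = 0.7187
E[S²] = E[S]²(1+C_s²) = 0.041²·(1+2.748) = 0.006300
Wq = λ·E[S²]/(2(1−ρ)) = 17.53·0.006300/(2·0.2813) = 0.19633 hr

Final: 0.19633 hr


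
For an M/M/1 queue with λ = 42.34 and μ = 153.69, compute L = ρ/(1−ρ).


ρ = λ/μ = 42.34/153.69 = 0.2755
L = ρ/(1−ρ) = 0.2755/(1 − 0.2755) = 0.2755/0.7245 = 0.3802

Final: 0.3802


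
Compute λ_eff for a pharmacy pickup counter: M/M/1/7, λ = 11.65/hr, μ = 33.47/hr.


ρ = 0.3481; P_K = (1−ρ)ρ^7/(1−ρ^8) = 0.0004036
λ_eff = λ(1 − P_K) = 11.65·(1 − 0.0004036) = 11.65·0.999596 = 11.6453 /hr

Final: 11.6453 /hr


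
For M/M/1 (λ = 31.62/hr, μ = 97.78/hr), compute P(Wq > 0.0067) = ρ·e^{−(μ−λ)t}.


ρ = 31.62/97.78 = 0.3234
P(Wq > t) = ρ·e^{−(μ−λ)t} = 0.3234·e^{−0.4433}
= 0.3234·0.641933 = 0.207588

Final: 0.207588


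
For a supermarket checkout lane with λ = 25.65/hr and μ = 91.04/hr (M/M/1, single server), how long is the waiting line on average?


ρ = 25.65/91.04 = 0.2817
Lq = ρ²/(1−ρ) = 0.07938/0.7183 = 0.1105

Final: 0.1105


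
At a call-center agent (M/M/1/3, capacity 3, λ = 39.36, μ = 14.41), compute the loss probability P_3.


ρ = λ/μ = 39.36/14.41 = 2.7314
P_K = (1−ρ)ρ^K/(1−ρ^(K+1)) = (-1.7314·20.378552)/(1 − 55.662721)
= -35.284169/-54.662721 = 0.645489

Final: 0.645489


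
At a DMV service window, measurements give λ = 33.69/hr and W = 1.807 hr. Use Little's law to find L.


L = λW = 33.69·1.807 = 60.8778

Final: 60.8778


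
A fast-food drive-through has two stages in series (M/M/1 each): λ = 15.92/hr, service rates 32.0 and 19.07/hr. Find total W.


Each node sees arrival rate λ = 15.92/hr (tandem ⇒ throughput preserved).
W₁ = 1/(μ₁−λ) = 1/(32.0−15.92) = 0.06219 hr
W₂ = 1/(μ₂−λ) = 1/(19.07−15.92) = 0.31746 hr
W_total = W₁ + W₂ = 0.06219 + 0.31746 = 0.37965 hr

Final: 0.37965 hr


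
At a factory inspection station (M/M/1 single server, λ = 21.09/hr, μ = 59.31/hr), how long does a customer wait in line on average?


ρ = 21.09/59.31 = 0.3556
Wq = ρ/(μ−λ) = 0.3556/(59.31 − 21.09) = 0.3556/38.22 = 0.009304 hr

Final: 0.009304 hr


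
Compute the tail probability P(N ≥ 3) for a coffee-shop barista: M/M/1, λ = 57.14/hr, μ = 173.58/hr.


ρ = 57.14/173.58 = 0.3292
P(N ≥ n) = ρ^n = 0.3292^3 = 0.035672

Final: 0.035672


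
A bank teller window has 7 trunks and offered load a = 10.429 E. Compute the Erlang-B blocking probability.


B(c,a) = (a^c/c!) / Σ_{k=0}^{c} a^k/k!
a^7/7! = 2662.368313
Σ terms (k=0..7): 1.00000 + 10.42900 + 54.38202 + 189.05003 + 492.90069 + 1028.09226 + 1786.99570 + 2662.36831 = 6225.218024
B = 2662.368313/6225.218024 = 0.427675

Final: 0.427675


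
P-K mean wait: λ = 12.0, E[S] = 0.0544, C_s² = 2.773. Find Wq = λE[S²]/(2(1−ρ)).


ρ = λ·E[S] = 12.0·0.0544 = 0.6528
E[S²] = E[S]²(1+C_s²) = 0.0544²·(1+2.773) = 0.011166
Wq = λ·E[S²]/(2(1−ρ)) = 12.0·0.011166/(2·0.3472) = 0.19296 hr

Final: 0.19296 hr


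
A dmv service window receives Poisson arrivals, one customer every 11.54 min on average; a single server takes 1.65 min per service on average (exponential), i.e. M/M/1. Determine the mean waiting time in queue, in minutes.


λ = 60/11.54 = 5.1993 /hr
μ = 60/1.65 = 36.3636 /hr
ρ = λ/μ = 5.1993/36.3636 = 0.1430
Wq = ρ/(μ−λ) = 0.1430/(36.3636−5.1993) = 0.004588 hr
In minutes: 0.004588·60 = 0.2753 min

Final: 0.2753 min


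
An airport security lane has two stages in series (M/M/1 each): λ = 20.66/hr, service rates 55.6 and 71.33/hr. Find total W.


Each node sees arrival rate λ = 20.66/hr (tandem ⇒ throughput preserved).
W₁ = 1/(μ₁−λ) = 1/(55.6−20.66) = 0.02862 hr
W₂ = 1/(μ₂−λ) = 1/(71.33−20.66) = 0.01974 hr
W_total = W₁ + W₂ = 0.02862 + 0.01974 = 0.04836 hr

Final: 0.04836 hr


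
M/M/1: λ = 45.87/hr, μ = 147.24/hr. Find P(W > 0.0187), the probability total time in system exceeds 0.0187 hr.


W ~ Exponential(μ−λ) for M/M/1.
μ − λ = 147.24 − 45.87 = 101.3700
P(W > t) = e^{−(μ−λ)t} = e^{−1.8956} = 0.150225

Final: 0.150225


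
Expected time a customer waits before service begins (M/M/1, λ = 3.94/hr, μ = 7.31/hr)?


ρ = 3.94/7.31 = 0.5390
Wq = ρ/(μ−λ) = 0.5390/(7.31 − 3.94) = 0.5390/3.37 = 0.1599 hr

Final: 0.1599 hr


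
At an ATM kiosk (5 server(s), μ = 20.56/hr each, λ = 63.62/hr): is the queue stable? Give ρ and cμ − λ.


Total capacity cμ = 5·20.56 = 102.80/hr
ρ = λ/(cμ) = 63.62/102.80 = 0.6189
Stable ⇔ ρ < 1: YES
Spare capacity = cμ − λ = 102.80 − 63.62 = 39.18/hr

Final: ρ = 0.6189; stable; margin = 39.18/hr


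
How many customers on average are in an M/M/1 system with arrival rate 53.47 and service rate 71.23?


ρ = λ/μ = 53.47/71.23 = 0.7507
L = ρ/(1−ρ) = 0.7507/(1 − 0.7507) = 0.7507/0.2493 = 3.0107

Final: 3.0107


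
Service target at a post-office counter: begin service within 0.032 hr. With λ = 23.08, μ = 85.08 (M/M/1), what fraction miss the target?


ρ = 23.08/85.08 = 0.2713
P(Wq > t) = ρ·e^{−(μ−λ)t} = 0.2713·e^{−1.9840}
= 0.2713·0.137518 = 0.037305

Final: 0.037305


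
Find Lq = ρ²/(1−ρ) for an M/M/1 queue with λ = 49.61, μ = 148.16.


ρ = 49.61/148.16 = 0.3348
Lq = ρ²/(1−ρ) = 0.1121/0.6652 = 0.1686

Final: 0.1686


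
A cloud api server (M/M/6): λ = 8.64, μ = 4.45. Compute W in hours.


a = 1.9416; ρ = 0.3236; P₀ = 0.143301
Lq = P₀·a^c·ρ/(c!(1−ρ)²) = 0.007541
Wq = Lq/λ = 0.007541/8.64 = 0.0008728 hr
W = Wq + 1/μ = 0.0008728 + 0.22472 = 0.22559 hr

Final: 0.22559 hr


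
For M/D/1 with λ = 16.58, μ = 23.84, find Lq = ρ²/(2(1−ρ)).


ρ = 16.58/23.84 = 0.6955
M/D/1: Lq = ρ²/(2(1−ρ)) = 0.4837/(2·0.3045) = 0.79414

Final: 0.79414


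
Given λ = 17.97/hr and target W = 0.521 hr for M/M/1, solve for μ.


W = 1/(μ−λ) ⇒ μ − λ = 1/W = 1/0.521 = 1.9194
μ = λ + 1/W = 17.97 + 1.9194 = 19.8894 per hr

Final: 19.8894 /hr


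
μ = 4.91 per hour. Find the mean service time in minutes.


Mean service time = 1/μ = 1/4.91 hour = 0.20367 hour
In minutes: 0.20367 × 60 = 12.2200 min

Final: 12.2200 min


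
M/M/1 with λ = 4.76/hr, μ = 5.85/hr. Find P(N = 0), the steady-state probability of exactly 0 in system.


ρ = 4.76/5.85 = 0.8137
P_n = (1−ρ)·ρ^n = (1 − 0.8137)·0.8137^0 = 0.1863·1.000000 = 0.186325

Final: 0.186325


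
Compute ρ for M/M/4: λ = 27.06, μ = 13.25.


ρ = λ/(cμ) = 27.06/(4·13.25) = 27.06/53.00 = 0.5106

Final: 0.5106


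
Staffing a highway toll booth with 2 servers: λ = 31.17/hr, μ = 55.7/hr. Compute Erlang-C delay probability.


a = λ/μ = 0.5596; ρ = a/2 = 0.2798
P₀ = 0.562741 (from M/M/c formula)
C(c,a) = [a^c/(c!(1−ρ))]·P₀ = [0.31316/(2·0.7202)]·0.562741
= 0.21741·0.562741 = 0.122346

Final: 0.122346


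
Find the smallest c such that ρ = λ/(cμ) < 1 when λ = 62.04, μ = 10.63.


Stability requires cμ > λ ⇔ c > λ/μ.
λ/μ = 62.04/10.63 = 5.8363
Minimum integer c = ⌊5.8363⌋ + 1 = 6
Check: 6·10.63 = 63.78 > 62.04, while 5·10.63 = 53.15 ≤ 62.04

Final: 6 servers


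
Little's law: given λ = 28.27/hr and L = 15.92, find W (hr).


W = L/λ = 15.92/28.27 = 0.5631 hr

Final: 0.5631 hr


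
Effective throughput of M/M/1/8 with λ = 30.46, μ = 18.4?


ρ = 1.6554; P_K = (1−ρ)ρ^8/(1−ρ^9) = 0.400215
λ_eff = λ(1 − P_K) = 30.46·(1 − 0.400215) = 30.46·0.599785 = 18.2694 /hr

Final: 18.2694 /hr


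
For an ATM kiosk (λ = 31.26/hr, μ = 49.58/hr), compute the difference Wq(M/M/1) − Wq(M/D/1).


ρ = 31.26/49.58 = 0.6305
Wq(M/M/1) = ρ/(μ−λ) = 0.6305/18.32 = 0.03442 hr
Wq(M/D/1) = ρ/(2(μ−λ)) = 0.01721 hr
Savings = 0.03442 − 0.01721 = 0.01721 hr

Final: 0.01721 hr


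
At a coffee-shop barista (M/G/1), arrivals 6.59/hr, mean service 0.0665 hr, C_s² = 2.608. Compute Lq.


ρ = λ·E[S] = 6.59·0.0665 = 0.4382
Lq = ρ²(1+C_s²)/(2(1−ρ)) = 0.1920·(1+2.608)/(2·0.5618)
= 0.1920·3.6080/1.1235 = 0.61673

Final: 0.61673


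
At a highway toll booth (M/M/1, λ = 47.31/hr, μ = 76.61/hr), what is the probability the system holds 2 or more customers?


ρ = 47.31/76.61 = 0.6175
P(N ≥ n) = ρ^n = 0.6175^2 = 0.381360

Final: 0.381360


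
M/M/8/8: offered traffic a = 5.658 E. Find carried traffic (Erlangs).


B(8,5.658) = 0.103236 (Erlang-B)
Carried load = a(1 − B) = 5.658·(1 − 0.103236) = 5.658·0.896764 = 5.0739 E

Final: 5.0739 Erlangs


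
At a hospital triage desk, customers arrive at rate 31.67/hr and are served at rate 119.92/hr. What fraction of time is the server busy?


ρ = λ/μ = 31.67/119.92 = 0.2641

Final: 0.2641


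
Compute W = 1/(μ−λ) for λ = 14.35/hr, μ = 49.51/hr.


W = 1/(μ−λ) = 1/(49.51 − 14.35) = 1/35.16 = 0.02844 hr

Final: 0.02844 hr


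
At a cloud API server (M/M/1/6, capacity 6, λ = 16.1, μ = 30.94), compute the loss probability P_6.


ρ = λ/μ = 16.1/30.94 = 0.5204
P_K = (1−ρ)ρ^K/(1−ρ^(K+1)) = (0.4796·0.019853)/(1 − 0.010331)
= 0.009522/0.989669 = 0.009622

Final: 0.009622


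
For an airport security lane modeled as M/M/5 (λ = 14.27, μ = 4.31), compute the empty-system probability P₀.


a = λ/μ = 14.27/4.31 = 3.3109; ρ = a/c = 0.6622
Σ_{k=0}^{4} a^k/k! (terms k=0..4) = 1.00000 + 3.31090 + 5.48105 + 6.04907 + 5.00698 = 20.84800
Tail: a^5/(5!(1−ρ)) = 397.86296/(120·0.3378) = 9.81450
P₀ = 1/(20.84800 + 9.81450) = 1/30.66250 = 0.032613

Final: 0.032613


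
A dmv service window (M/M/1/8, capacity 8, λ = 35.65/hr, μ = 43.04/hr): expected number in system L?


ρ = 35.65/43.04 = 0.8283
L = ρ[1 − (K+1)ρ^K + Kρ^(K+1)] / [(1−ρ)(1−ρ^(K+1))]
Numerator: 0.8283·(1 − 9·0.221563 + 8·0.183521) = 0.392693
Denominator: (0.1717)·(0.816479) = 0.140190
L = 0.392693/0.140190 = 2.8011

Final: 2.8011


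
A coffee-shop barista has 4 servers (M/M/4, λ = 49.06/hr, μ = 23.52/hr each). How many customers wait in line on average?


a = λ/μ = 2.0859; ρ = a/4 = 0.5215
P₀ = 0.118733
Lq = P₀·a^c·ρ / (c!·(1−ρ)²) = 0.118733·18.93045·0.5215/(24·0.22899)
= 0.21327

Final: 0.21327


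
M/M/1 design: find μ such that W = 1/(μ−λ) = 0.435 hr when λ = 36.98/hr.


W = 1/(μ−λ) ⇒ μ − λ = 1/W = 1/0.435 = 2.2989
μ = λ + 1/W = 36.98 + 2.2989 = 39.2789 per hr

Final: 39.2789 /hr


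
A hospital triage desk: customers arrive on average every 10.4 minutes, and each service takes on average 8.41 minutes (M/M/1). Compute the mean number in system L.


λ = 60/10.4 = 5.7692 /hr
μ = 60/8.41 = 7.1344 /hr
ρ = λ/μ = 5.7692/7.1344 = 0.8087
L = ρ/(1−ρ) = 0.8087/0.1913 = 4.2261

Final: 4.2261


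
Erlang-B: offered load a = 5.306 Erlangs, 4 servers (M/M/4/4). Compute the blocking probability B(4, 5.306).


B(c,a) = (a^c/c!) / Σ_{k=0}^{c} a^k/k!
a^4/4! = 33.026134
Σ terms (k=0..4): 1.00000 + 5.30600 + 14.07682 + 24.89720 + 33.02613 = 78.306151
B = 33.026134/78.306151 = 0.421757

Final: 0.421757


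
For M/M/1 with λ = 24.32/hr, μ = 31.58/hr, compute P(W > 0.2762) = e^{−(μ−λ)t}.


W ~ Exponential(μ−λ) for M/M/1.
μ − λ = 31.58 − 24.32 = 7.2600
P(W > t) = e^{−(μ−λ)t} = e^{−2.0052} = 0.134632

Final: 0.134632


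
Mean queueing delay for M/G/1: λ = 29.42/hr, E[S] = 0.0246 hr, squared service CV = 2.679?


ρ = λ·E[S] = 29.42·0.0246 = 0.7237
E[S²] = E[S]²(1+C_s²) = 0.0246²·(1+2.679) = 0.002226
Wq = λ·E[S²]/(2(1−ρ)) = 29.42·0.002226/(2·0.2763) = 0.11854 hr

Final: 0.11854 hr


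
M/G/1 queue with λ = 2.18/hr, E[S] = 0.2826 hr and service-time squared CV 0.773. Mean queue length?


ρ = λ·E[S] = 2.18·0.2826 = 0.6161
Lq = ρ²(1+C_s²)/(2(1−ρ)) = 0.3795·(1+0.773)/(2·0.3839)
= 0.3795·1.7730/0.7679 = 0.87636

Final: 0.87636


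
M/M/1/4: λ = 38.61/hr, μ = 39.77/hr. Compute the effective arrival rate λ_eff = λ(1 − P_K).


ρ = 0.9708; P_K = (1−ρ)ρ^4/(1−ρ^5) = 0.188338
λ_eff = λ(1 − P_K) = 38.61·(1 − 0.188338) = 38.61·0.811662 = 31.3383 /hr

Final: 31.3383 /hr


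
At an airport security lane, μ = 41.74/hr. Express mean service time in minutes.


Mean service time = 1/μ = 1/41.74 hour = 0.02396 hour
In minutes: 0.02396 × 60 = 1.4375 min

Final: 1.4375 min


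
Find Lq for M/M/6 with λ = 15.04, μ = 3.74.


a = λ/μ = 4.0214; ρ = a/6 = 0.6702
P₀ = 0.016282
Lq = P₀·a^c·ρ / (c!·(1−ρ)²) = 0.016282·4229.19202·0.6702/(720·0.10875)
= 0.58943

Final: 0.58943


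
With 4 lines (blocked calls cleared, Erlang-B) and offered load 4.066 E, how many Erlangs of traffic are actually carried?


B(4,4.066) = 0.317011 (Erlang-B)
Carried load = a(1 − B) = 4.066·(1 − 0.317011) = 4.066·0.682989 = 2.7770 E

Final: 2.7770 Erlangs


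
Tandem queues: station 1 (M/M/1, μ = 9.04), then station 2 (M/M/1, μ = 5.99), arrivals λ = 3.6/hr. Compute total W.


Each node sees arrival rate λ = 3.6/hr (tandem ⇒ throughput preserved).
W₁ = 1/(μ₁−λ) = 1/(9.04−3.6) = 0.18382 hr
W₂ = 1/(μ₂−λ) = 1/(5.99−3.6) = 0.41841 hr
W_total = W₁ + W₂ = 0.18382 + 0.41841 = 0.60223 hr

Final: 0.60223 hr


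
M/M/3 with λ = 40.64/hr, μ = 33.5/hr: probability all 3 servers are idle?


a = λ/μ = 40.64/33.5 = 1.2131; ρ = a/c = 0.4044
Σ_{k=0}^{2} a^k/k! (terms k=0..2) = 1.00000 + 1.21313 + 0.73585 = 2.94898
Tail: a^3/(3!(1−ρ)) = 1.78536/(6·0.5956) = 0.49958
P₀ = 1/(2.94898 + 0.49958) = 1/3.44856 = 0.289976

Final: 0.289976


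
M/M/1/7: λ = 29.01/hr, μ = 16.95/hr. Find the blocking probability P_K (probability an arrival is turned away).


ρ = λ/μ = 29.01/16.95 = 1.7115
P_K = (1−ρ)ρ^K/(1−ρ^(K+1)) = (-0.7115·43.017601)/(1 − 73.624814)
= -30.607213/-72.624814 = 0.421443

Final: 0.421443


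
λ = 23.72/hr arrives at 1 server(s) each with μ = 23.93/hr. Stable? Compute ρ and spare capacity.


Total capacity cμ = 1·23.93 = 23.93/hr
ρ = λ/(cμ) = 23.72/23.93 = 0.9912
Stable ⇔ ρ < 1: YES
Spare capacity = cμ − λ = 23.93 − 23.72 = 0.21/hr

Final: ρ = 0.9912; stable; margin = 0.21/hr


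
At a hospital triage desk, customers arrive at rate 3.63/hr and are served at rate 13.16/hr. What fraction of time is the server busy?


ρ = λ/μ = 3.63/13.16 = 0.2758

Final: 0.2758


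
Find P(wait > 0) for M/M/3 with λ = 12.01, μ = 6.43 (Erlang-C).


a = λ/μ = 1.8678; ρ = a/3 = 0.6226
P₀ = 0.133514 (from M/M/c formula)
C(c,a) = [a^c/(c!(1−ρ))]·P₀ = [6.51623/(6·0.3774)]·0.133514
= 2.87770·0.133514 = 0.384213

Final: 0.384213


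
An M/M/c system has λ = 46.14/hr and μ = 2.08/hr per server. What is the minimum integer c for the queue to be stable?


Stability requires cμ > λ ⇔ c > λ/μ.
λ/μ = 46.14/2.08 = 22.1827
Minimum integer c = ⌊22.1827⌋ + 1 = 23
Check: 23·2.08 = 47.84 > 46.14, while 22·2.08 = 45.76 ≤ 46.14

Final: 23 servers
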